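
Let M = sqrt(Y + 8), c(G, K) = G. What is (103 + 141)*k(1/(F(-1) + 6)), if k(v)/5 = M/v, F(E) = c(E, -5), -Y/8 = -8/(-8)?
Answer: 0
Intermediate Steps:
Y = -8 (Y = -(-64)/(-8) = -(-64)*(-1)/8 = -8*1 = -8)
F(E) = E
M = 0 (M = sqrt(-8 + 8) = sqrt(0) = 0)
k(v) = 0 (k(v) = 5*(0/v) = 5*0 = 0)
(103 + 141)*k(1/(F(-1) + 6)) = (103 + 141)*0 = 244*0 = 0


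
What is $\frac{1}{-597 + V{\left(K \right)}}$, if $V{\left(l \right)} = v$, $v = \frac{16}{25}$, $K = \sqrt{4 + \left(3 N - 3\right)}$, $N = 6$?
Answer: $- \frac{25}{14909} \approx -0.0016768$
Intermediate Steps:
$K = \sqrt{19}$ ($K = \sqrt{4 + \left(3 \cdot 6 - 3\right)} = \sqrt{4 + \left(18 - 3\right)} = \sqrt{4 + 15} = \sqrt{19} \approx 4.3589$)
$v = \frac{16}{25}$ ($v = 16 \cdot \frac{1}{25} = \frac{16}{25} \approx 0.64$)
$V{\left(l \right)} = \frac{16}{25}$
$\frac{1}{-597 + V{\left(K \right)}} = \frac{1}{-597 + \frac{16}{25}} = \frac{1}{- \frac{14909}{25}} = - \frac{25}{14909}$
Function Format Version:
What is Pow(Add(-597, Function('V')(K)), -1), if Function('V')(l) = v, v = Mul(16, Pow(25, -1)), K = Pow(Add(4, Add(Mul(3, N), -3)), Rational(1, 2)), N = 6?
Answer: Rational(-25, 14909) ≈ -0.0016768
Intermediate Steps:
K = Pow(19, Rational(1, 2)) (K = Pow(Add(4, Add(Mul(3, 6), -3)), Rational(1, 2)) = Pow(Add(4, Add(18, -3)), Rational(1, 2)) = Pow(Add(4, 15), Rational(1, 2)) = Pow(19, Rational(1, 2)) ≈ 4.3589)
v = Rational(16, 25) (v = Mul(16, Rational(1, 25)) = Rational(16, 25) ≈ 0.64000)
Function('V')(l) = Rational(16, 25)
Pow(Add(-597, Function('V')(K)), -1) = Pow(Add(-597, Rational(16, 25)), -1) = Pow(Rational(-14909, 25), -1) = Rational(-25, 14909)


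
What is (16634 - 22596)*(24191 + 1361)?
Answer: -152341024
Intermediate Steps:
(16634 - 22596)*(24191 + 1361) = -5962*25552 = -152341024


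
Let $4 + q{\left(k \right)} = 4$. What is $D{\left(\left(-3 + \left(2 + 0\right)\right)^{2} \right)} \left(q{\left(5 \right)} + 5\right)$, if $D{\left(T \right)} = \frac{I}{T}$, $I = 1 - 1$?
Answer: $0$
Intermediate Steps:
$q{\left(k \right)} = 0$ ($q{\left(k \right)} = -4 + 4 = 0$)
$I = 0$ ($I = 1 - 1 = 0$)
$D{\left(T \right)} = 0$ ($D{\left(T \right)} = \frac{0}{T} = 0$)
$D{\left(\left(-3 + \left(2 + 0\right)\right)^{2} \right)} \left(q{\left(5 \right)} + 5\right) = 0 \left(0 + 5\right) = 0 \cdot 5 = 0$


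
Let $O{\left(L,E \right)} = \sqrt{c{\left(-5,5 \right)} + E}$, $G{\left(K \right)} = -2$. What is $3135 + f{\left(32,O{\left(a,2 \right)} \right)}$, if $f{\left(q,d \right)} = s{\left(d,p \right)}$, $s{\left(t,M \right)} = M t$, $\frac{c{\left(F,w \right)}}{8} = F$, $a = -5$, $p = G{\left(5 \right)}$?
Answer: $3135 - 2 i \sqrt{38} \approx 3135.0 - 12.329 i$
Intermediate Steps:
$p = -2$
$c{\left(F,w \right)} = 8 F$
$O{\left(L,E \right)} = \sqrt{-40 + E}$ ($O{\left(L,E \right)} = \sqrt{8 \left(-5\right) + E} = \sqrt{-40 + E}$)
$f{\left(q,d \right)} = - 2 d$
$3135 + f{\left(32,O{\left(a,2 \right)} \right)} = 3135 - 2 \sqrt{-40 + 2} = 3135 - 2 \sqrt{-38} = 3135 - 2 i \sqrt{38}$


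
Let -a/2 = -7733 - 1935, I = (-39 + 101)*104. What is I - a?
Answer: -12888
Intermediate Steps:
I = 6448 (I = 62*104 = 6448)
a = 19336 (a = -2*(-7733 - 1935) = -2*(-9668) = 19336)
I - a = 6448 - 1*19336 = 6448 - 19336 = -12888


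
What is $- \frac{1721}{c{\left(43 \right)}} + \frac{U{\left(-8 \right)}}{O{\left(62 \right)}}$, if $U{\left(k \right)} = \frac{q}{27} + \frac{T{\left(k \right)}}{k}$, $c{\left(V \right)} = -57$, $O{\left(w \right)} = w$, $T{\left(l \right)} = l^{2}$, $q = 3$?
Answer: $\frac{318757}{10602} \approx 30.066$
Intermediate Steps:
$U{\left(k \right)} = \frac{1}{9} + k$ ($U{\left(k \right)} = \frac{3}{27} + \frac{k^{2}}{k} = 3 \cdot \frac{1}{27} + k = \frac{1}{9} + k$)
$- \frac{1721}{c{\left(43 \right)}} + \frac{U{\left(-8 \right)}}{O{\left(62 \right)}} = - \frac{1721}{-57} + \frac{\frac{1}{9} - 8}{62} = \left(-1721\right) \left(- \frac{1}{57}\right) - \frac{71}{558} = \frac{1721}{57} - \frac{71}{558} = \frac{318757}{10602}$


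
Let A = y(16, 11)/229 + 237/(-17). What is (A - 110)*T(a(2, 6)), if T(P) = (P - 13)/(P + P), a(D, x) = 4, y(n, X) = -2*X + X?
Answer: 2172105/15572 ≈ 139.49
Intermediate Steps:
y(n, X) = -X
A = -54460/3893 (A = -1*11/229 + 237/(-17) = -11*1/229 + 237*(-1/17) = -11/229 - 237/17 = -54460/3893 ≈ -13.989)
T(P) = (-13 + P)/(2*P) (T(P) = (-13 + P)/((2*P)) = (-13 + P)*(1/(2*P)) = (-13 + P)/(2*P))
(A - 110)*T(a(2, 6)) = (-54460/3893 - 110)*((1/2)*(-13 + 4)/4) = -241345*(-9)/(3893*4) = -482690/3893*(-9/8) = 2172105/15572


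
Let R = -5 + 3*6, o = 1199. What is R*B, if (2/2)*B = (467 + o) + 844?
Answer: 32630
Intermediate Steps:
B = 2510 (B = (467 + 1199) + 844 = 1666 + 844 = 2510)
R = 13 (R = -5 + 18 = 13)
R*B = 13*2510 = 32630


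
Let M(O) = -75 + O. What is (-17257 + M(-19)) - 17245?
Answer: -34596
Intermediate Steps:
(-17257 + M(-19)) - 17245 = (-17257 + (-75 - 19)) - 17245 = (-17257 - 94) - 17245 = -17351 - 17245 = -34596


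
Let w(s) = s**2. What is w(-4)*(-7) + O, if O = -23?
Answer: -135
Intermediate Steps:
w(-4)*(-7) + O = (-4)**2*(-7) - 23 = 16*(-7) - 23 = -112 - 23 = -135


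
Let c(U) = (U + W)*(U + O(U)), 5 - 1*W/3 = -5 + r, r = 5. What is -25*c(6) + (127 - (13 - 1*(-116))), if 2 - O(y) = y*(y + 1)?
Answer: 17848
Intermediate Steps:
O(y) = 2 - y*(1 + y) (O(y) = 2 - y*(y + 1) = 2 - y*(1 + y))
W = 15 (W = 15 - 3*(-5 + 5) = 15 - 3*0 = 15 + 0 = 15)
c(U) = (2 - U²)*(15 + U) (c(U) = (U + 15)*(U + (2 - U - U²)) = (15 + U)*(2 - U²) = (2 - U²)*(15 + U))
-25*c(6) + (127 - (13 - 1*(-116))) = -25*(30 - 1*6³ - 15*6² + 2*6) + (127 - (13 - 1*(-116))) = -25*(30 - 1*216 - 15*36 + 12) + (127 - (13 + 116)) = -25*(30 - 216 - 540 + 12) + (127 - 1*129) = -25*(-714) + (127 - 129) = 17850 - 2 = 17848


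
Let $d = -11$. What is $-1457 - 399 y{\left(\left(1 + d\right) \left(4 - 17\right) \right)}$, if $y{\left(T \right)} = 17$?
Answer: $-8240$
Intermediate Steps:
$-1457 - 399 y{\left(\left(1 + d\right) \left(4 - 17\right) \right)} = -1457 - 6783 = -8240$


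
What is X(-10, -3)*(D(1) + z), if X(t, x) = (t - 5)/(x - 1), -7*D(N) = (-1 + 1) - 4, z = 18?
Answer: 975/14 ≈ 69.643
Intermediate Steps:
D(N) = 4/7 (D(N) = -((-1 + 1) - 4)/7 = -(0 - 4)/7 = -⅐*(-4) = 4/7)
X(t, x) = (-5 + t)/(-1 + x)
X(-10, -3)*(D(1) + z) = ((-5 - 10)/(-1 - 3))*(4/7 + 18) = (-15/(-4))*(130/7) = -¼*(-15)*(130/7) = (15/4)*(130/7) = 975/14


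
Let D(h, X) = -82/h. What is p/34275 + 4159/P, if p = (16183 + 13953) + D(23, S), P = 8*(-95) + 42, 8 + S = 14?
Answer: -2781036647/566017350 ≈ -4.9133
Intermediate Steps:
S = 6 (S = -8 + 14 = 6)
P = -718 (P = -760 + 42 = -718)
p = 693046/23 (p = (16183 + 13953) - 82/23 = 30136 - 82*1/23 = 30136 - 82/23 = 693046/23 ≈ 30132.)
p/34275 + 4159/P = (693046/23)/34275 + 4159/(-718) = (693046/23)*(1/34275) + 4159*(-1/718) = 693046/788325 - 4159/718 = -2781036647/566017350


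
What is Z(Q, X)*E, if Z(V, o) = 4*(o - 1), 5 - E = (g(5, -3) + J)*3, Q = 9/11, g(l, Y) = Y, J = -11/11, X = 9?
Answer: 544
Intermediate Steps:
J = -1 (J = -11*1/11 = -1)
Q = 9/11 (Q = 9*(1/11) = 9/11 ≈ 0.81818)
E = 17 (E = 5 - (-3 - 1)*3 = 5 - (-4)*3 = 5 - 1*(-12) = 5 + 12 = 17)
Z(V, o) = -4 + 4*o (Z(V, o) = 4*(-1 + o) = -4 + 4*o)
Z(Q, X)*E = (-4 + 4*9)*17 = (-4 + 36)*17 = 32*17 = 544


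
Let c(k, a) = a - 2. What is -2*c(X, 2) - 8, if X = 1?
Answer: -8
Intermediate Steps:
c(k, a) = -2 + a
-2*c(X, 2) - 8 = -2*(-2 + 2) - 8 = -2*0 - 8 = 0 - 8 = -8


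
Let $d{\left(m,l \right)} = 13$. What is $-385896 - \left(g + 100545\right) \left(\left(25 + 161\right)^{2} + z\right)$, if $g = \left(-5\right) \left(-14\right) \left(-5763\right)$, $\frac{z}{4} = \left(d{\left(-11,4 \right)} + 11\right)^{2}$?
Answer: $11175332604$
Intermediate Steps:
$z = 2304$ ($z = 4 \left(13 + 11\right)^{2} = 4 \cdot 24^{2} = 4 \cdot 576 = 2304$)
$g = -403410$ ($g = 70 \left(-5763\right) = -403410$)
$-385896 - \left(g + 100545\right) \left(\left(25 + 161\right)^{2} + z\right) = -385896 - \left(-403410 + 100545\right) \left(\left(25 + 161\right)^{2} + 2304\right) = -385896 - - 302865 \left(186^{2} + 2304\right) = -385896 - - 302865 \left(34596 + 2304\right) = -385896 - \left(-302865\right) 36900 = -385896 - -11175718500 = -385896 + 11175718500 = 11175332604$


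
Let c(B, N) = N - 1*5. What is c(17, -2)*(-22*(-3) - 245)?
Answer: 1253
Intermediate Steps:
c(B, N) = -5 + N (c(B, N) = N - 5 = -5 + N)
c(17, -2)*(-22*(-3) - 245) = (-5 - 2)*(-22*(-3) - 245) = -7*(66 - 245) = -7*(-179) = 1253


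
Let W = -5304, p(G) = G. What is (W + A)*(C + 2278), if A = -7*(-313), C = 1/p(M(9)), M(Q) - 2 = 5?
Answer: -49643011/7 ≈ -7.0919e+6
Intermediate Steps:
M(Q) = 7 (M(Q) = 2 + 5 = 7)
C = ⅐ (C = 1/7 = ⅐ ≈ 0.14286)
A = 2191
(W + A)*(C + 2278) = (-5304 + 2191)*(⅐ + 2278) = -3113*15947/7 = -49643011/7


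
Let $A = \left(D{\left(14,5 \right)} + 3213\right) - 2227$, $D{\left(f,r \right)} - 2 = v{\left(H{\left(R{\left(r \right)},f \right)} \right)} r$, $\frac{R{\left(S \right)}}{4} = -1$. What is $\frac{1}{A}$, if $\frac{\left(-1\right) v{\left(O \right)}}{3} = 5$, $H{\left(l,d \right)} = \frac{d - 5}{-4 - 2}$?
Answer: $\frac{1}{913} \approx 0.0010953$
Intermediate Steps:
$R{\left(S \right)} = -4$ ($R{\left(S \right)} = 4 \left(-1\right) = -4$)
$H{\left(l,d \right)} = \frac{5}{6} - \frac{d}{6}$ ($H{\left(l,d \right)} = \frac{-5 + d}{-6} = \left(-5 + d\right) \left(- \frac{1}{6}\right) = \frac{5}{6} - \frac{d}{6}$)
$v{\left(O \right)} = -15$ ($v{\left(O \right)} = \left(-3\right) 5 = -15$)
$D{\left(f,r \right)} = 2 - 15 r$
$A = 913$ ($A = \left(\left(2 - 75\right) + 3213\right) - 2227 = \left(-73 + 3213\right) - 2227 = 3140 - 2227 = 913$)
$\frac{1}{A} = \frac{1}{913}$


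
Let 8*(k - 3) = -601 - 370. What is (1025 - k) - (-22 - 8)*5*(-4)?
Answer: 4347/8 ≈ 543.38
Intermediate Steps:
k = -947/8 (k = 3 + (-601 - 370)/8 = 3 + (⅛)*(-971) = 3 - 971/8 = -947/8 ≈ -118.38)
(1025 - k) - (-22 - 8)*5*(-4) = (1025 - 1*(-947/8)) - (-22 - 8)*5*(-4) = (1025 + 947/8) - (-30)*(-20) = 9147/8 - 1*600 = 9147/8 - 600 = 4347/8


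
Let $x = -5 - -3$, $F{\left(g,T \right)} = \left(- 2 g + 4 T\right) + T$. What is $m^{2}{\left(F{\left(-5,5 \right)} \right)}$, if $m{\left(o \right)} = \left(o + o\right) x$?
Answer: $19600$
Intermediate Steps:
$F{\left(g,T \right)} = - 2 g + 5 T$
$x = -2$ ($x = -5 + 3 = -2$)
$m{\left(o \right)} = - 4 o$ ($m{\left(o \right)} = \left(o + o\right) \left(-2\right) = 2 o \left(-2\right) = - 4 o$)
$m^{2}{\left(F{\left(-5,5 \right)} \right)} = \left(- 4 \left(\left(-2\right) \left(-5\right) + 5 \cdot 5\right)\right)^{2} = \left(- 4 \left(10 + 25\right)\right)^{2} = \left(\left(-4\right) 35\right)^{2} = \left(-140\right)^{2} = 19600$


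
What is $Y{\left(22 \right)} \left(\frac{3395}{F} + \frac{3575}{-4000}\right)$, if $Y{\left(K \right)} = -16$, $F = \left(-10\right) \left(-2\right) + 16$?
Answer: $- \frac{134513}{90} \approx -1494.6$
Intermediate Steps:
$F = 36$ ($F = 20 + 16 = 36$)
$Y{\left(22 \right)} \left(\frac{3395}{F} + \frac{3575}{-4000}\right) = - 16 \left(\frac{3395}{36} + \frac{3575}{-4000}\right) = - 16 \left(3395 \cdot \frac{1}{36} + 3575 \left(- \frac{1}{4000}\right)\right) = - 16 \left(\frac{3395}{36} - \frac{143}{160}\right) = \left(-16\right) \frac{134513}{1440} = - \frac{134513}{90}$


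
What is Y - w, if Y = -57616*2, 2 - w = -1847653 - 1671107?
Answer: -3633994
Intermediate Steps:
w = 3518762 (w = 2 - (-1847653 - 1671107) = 2 - 1*(-3518760) = 2 + 3518760 = 3518762)
Y = -115232
Y - w = -115232 - 1*3518762 = -115232 - 3518762 = -3633994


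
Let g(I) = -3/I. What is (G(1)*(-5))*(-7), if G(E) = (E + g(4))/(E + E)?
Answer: 35/8 ≈ 4.3750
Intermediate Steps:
G(E) = (-¾ + E)/(2*E) (G(E) = (E - 3/4)/(E + E) = (E - 3*¼)/((2*E)) = (E - ¾)*(1/(2*E)) = (-¾ + E)*(1/(2*E)) = (-¾ + E)/(2*E))
(G(1)*(-5))*(-7) = (((⅛)*(-3 + 4*1)/1)*(-5))*(-7) = (((⅛)*1*(-3 + 4))*(-5))*(-7) = (((⅛)*1*1)*(-5))*(-7) = ((⅛)*(-5))*(-7) = -5/8*(-7) = 35/8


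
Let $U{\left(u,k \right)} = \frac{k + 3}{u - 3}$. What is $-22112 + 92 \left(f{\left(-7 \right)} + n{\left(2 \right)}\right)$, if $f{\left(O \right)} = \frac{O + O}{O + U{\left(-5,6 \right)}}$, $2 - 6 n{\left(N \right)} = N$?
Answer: $- \frac{1426976}{65} \approx -21953.0$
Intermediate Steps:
$U{\left(u,k \right)} = \frac{3 + k}{-3 + u}$
$n{\left(N \right)} = \frac{1}{3} - \frac{N}{6}$
$f{\left(O \right)} = \frac{2 O}{- \frac{9}{8} + O}$ ($f{\left(O \right)} = \frac{O + O}{O + \frac{3 + 6}{-3 - 5}} = \frac{2 O}{O + \frac{1}{-8} \cdot 9} = \frac{2 O}{O - \frac{9}{8}} = \frac{2 O}{- \frac{9}{8} + O}$)
$-22112 + 92 \left(f{\left(-7 \right)} + n{\left(2 \right)}\right) = -22112 + 92 \left(16 \left(-7\right) \frac{1}{-9 + 8 \left(-7\right)} + \left(\frac{1}{3} - \frac{1}{3}\right)\right) = -22112 + 92 \left(16 \left(-7\right) \frac{1}{-9 - 56} + \left(\frac{1}{3} - \frac{1}{3}\right)\right) = -22112 + 92 \left(16 \left(-7\right) \frac{1}{-65} + 0\right) = -22112 + 92 \left(16 \left(-7\right) \left(- \frac{1}{65}\right) + 0\right) = -22112 + 92 \left(\frac{112}{65} + 0\right) = -22112 + 92 \cdot \frac{112}{65} = -22112 + \frac{10304}{65} = - \frac{1426976}{65}$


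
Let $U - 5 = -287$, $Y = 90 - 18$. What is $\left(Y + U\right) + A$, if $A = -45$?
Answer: $-255$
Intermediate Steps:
$Y = 72$ ($Y = 90 - 18 = 72$)
$U = -282$ ($U = 5 - 287 = -282$)
$\left(Y + U\right) + A = \left(72 - 282\right) - 45 = -210 - 45 = -255$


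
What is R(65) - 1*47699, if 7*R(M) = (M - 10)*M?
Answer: -330318/7 ≈ -47188.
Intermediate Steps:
R(M) = M*(-10 + M)/7 (R(M) = ((M - 10)*M)/7 = ((-10 + M)*M)/7 = (M*(-10 + M))/7 = M*(-10 + M)/7)
R(65) - 1*47699 = (⅐)*65*(-10 + 65) - 1*47699 = (⅐)*65*55 - 47699 = 3575/7 - 47699 = -330318/7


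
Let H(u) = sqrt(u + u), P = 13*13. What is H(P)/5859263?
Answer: 13*sqrt(2)/5859263 ≈ 3.1377e-6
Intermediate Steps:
P = 169
H(u) = sqrt(2)*sqrt(u) (H(u) = sqrt(2*u) = sqrt(2)*sqrt(u))
H(P)/5859263 = (sqrt(2)*sqrt(169))/5859263 = (sqrt(2)*13)*(1/5859263) = (13*sqrt(2))*(1/5859263) = 13*sqrt(2)/5859263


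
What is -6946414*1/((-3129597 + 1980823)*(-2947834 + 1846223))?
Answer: -3473207/632751037457 ≈ -5.4891e-6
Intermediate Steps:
-6946414*1/((-3129597 + 1980823)*(-2947834 + 1846223)) = -6946414/((-1148774*(-1101611))) = -6946414/1265502074914 = -6946414*1/1265502074914 = -3473207/632751037457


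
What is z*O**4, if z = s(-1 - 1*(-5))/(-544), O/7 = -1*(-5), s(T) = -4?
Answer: 1500625/136 ≈ 11034.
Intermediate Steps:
O = 35 (O = 7*(-1*(-5)) = 7*5 = 35)
z = 1/136 (z = -4/(-544) = -4*(-1/544) = 1/136 ≈ 0.0073529)
z*O**4 = (1/136)*35**4 = (1/136)*1500625 = 1500625/136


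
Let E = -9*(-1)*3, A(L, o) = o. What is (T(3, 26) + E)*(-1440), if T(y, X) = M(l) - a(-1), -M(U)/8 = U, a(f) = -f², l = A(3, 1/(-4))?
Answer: -43200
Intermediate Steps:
l = -¼ (l = 1/(-4) = -¼ ≈ -0.25000)
M(U) = -8*U
T(y, X) = 3 (T(y, X) = -8*(-¼) - (-1)*(-1)² = 2 - (-1) = 2 - 1*(-1) = 2 + 1 = 3)
E = 27 (E = 9*3 = 27)
(T(3, 26) + E)*(-1440) = (3 + 27)*(-1440) = 30*(-1440) = -43200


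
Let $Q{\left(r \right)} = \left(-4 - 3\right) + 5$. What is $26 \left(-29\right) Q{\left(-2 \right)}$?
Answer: $1508$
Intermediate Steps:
$Q{\left(r \right)} = -2$ ($Q{\left(r \right)} = -7 + 5 = -2$)
$26 \left(-29\right) Q{\left(-2 \right)} = 26 \left(-29\right) \left(-2\right) = \left(-754\right) \left(-2\right) = 1508$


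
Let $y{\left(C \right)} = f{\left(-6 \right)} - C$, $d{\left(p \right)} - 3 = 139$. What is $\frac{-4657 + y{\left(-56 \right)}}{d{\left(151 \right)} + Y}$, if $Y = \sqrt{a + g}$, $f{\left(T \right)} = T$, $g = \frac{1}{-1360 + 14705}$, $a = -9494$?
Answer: $- \frac{8730218930}{395786009} + \frac{4607 i \sqrt{1690777190005}}{395786009} \approx -22.058 + 15.136 i$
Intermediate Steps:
$g = \frac{1}{13345} \approx 7.4934 \cdot 10^{-5}$
$d{\left(p \right)} = 142$ ($d{\left(p \right)} = 3 + 139 = 142$)
$Y = \frac{i \sqrt{1690777190005}}{13345}$ ($Y = \sqrt{-9494 + \frac{1}{13345}} = \sqrt{- \frac{126697429}{13345}} = \frac{i \sqrt{1690777190005}}{13345} \approx 97.437 i$)
$y{\left(C \right)} = -6 - C$
$\frac{-4657 + y{\left(-56 \right)}}{d{\left(151 \right)} + Y} = \frac{-4657 - -50}{142 + \frac{i \sqrt{1690777190005}}{13345}} = \frac{-4657 + \left(-6 + 56\right)}{142 + \frac{i \sqrt{1690777190005}}{13345}} = \frac{-4657 + 50}{142 + \frac{i \sqrt{1690777190005}}{13345}} = - \frac{4607}{142 + \frac{i \sqrt{1690777190005}}{13345}}$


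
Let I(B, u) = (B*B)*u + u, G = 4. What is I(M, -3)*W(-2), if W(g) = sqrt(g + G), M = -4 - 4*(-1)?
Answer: -3*sqrt(2) ≈ -4.2426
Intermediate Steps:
M = 0 (M = -4 + 4 = 0)
I(B, u) = u + u*B**2 (I(B, u) = B**2*u + u = u*B**2 + u = u + u*B**2)
W(g) = sqrt(4 + g) (W(g) = sqrt(g + 4) = sqrt(4 + g))
I(M, -3)*W(-2) = (-3*(1 + 0**2))*sqrt(4 - 2) = (-3*(1 + 0))*sqrt(2) = (-3*1)*sqrt(2) = -3*sqrt(2)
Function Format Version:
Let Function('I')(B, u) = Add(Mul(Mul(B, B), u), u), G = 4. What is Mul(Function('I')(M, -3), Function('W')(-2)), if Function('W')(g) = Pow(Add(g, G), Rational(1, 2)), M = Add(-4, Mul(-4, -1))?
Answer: Mul(-3, Pow(2, Rational(1, 2))) ≈ -4.2426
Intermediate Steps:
M = 0 (M = Add(-4, 4) = 0)
Function('I')(B, u) = Add(u, Mul(u, Pow(B, 2))) (Function('I')(B, u) = Add(Mul(Pow(B, 2), u), u) = Add(Mul(u, Pow(B, 2)), u) = Add(u, Mul(u, Pow(B, 2))))
Function('W')(g) = Pow(Add(4, g), Rational(1, 2)) (Function('W')(g) = Pow(Add(g, 4), Rational(1, 2)) = Pow(Add(4, g), Rational(1, 2)))
Mul(Function('I')(M, -3), Function('W')(-2)) = Mul(Mul(-3, Add(1, Pow(0, 2))), Pow(Add(4, -2), Rational(1, 2))) = Mul(Mul(-3, Add(1, 0)), Pow(2, Rational(1, 2))) = Mul(Mul(-3, 1), Pow(2, Rational(1, 2))) = Mul(-3, Pow(2, Rational(1, 2)))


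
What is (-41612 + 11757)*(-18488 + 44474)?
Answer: -775812030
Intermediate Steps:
(-41612 + 11757)*(-18488 + 44474) = -29855*25986 = -775812030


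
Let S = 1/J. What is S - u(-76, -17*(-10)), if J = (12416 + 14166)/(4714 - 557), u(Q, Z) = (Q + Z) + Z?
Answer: -7013491/26582 ≈ -263.84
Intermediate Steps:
u(Q, Z) = Q + 2*Z
J = 26582/4157 ≈ 6.3945
S = 4157/26582 (S = 1/(26582/4157) = 4157/26582 ≈ 0.15638)
S - u(-76, -17*(-10)) = 4157/26582 - (-76 + 2*(-17*(-10))) = 4157/26582 - (-76 + 2*170) = 4157/26582 - (-76 + 340) = 4157/26582 - 1*264 = 4157/26582 - 264 = -7013491/26582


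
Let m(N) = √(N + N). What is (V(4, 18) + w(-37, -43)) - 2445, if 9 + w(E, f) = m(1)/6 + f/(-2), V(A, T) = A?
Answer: -4857/2 + √2/6 ≈ -2428.3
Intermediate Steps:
m(N) = √2*√N (m(N) = √(2*N) = √2*√N)
w(E, f) = -9 - f/2 + √2/6 (w(E, f) = -9 + ((√2*√1)/6 + f/(-2)) = -9 + ((√2*1)*(⅙) + f*(-½)) = -9 + (√2*(⅙) - f/2) = -9 + (√2/6 - f/2) = -9 + (-f/2 + √2/6) = -9 - f/2 + √2/6)
(V(4, 18) + w(-37, -43)) - 2445 = (4 + (-9 - ½*(-43) + √2/6)) - 2445 = (4 + (-9 + 43/2 + √2/6)) - 2445 = (4 + (25/2 + √2/6)) - 2445 = (33/2 + √2/6) - 2445 = -4857/2 + √2/6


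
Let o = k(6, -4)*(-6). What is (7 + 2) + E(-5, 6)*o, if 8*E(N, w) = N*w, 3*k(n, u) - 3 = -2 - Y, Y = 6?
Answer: -57/2 ≈ -28.500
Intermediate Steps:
k(n, u) = -5/3 (k(n, u) = 1 + (-2 - 1*6)/3 = 1 + (-2 - 6)/3 = 1 + (1/3)*(-8) = 1 - 8/3 = -5/3)
o = 10 (o = -5/3*(-6) = 10)
E(N, w) = N*w/8 (E(N, w) = (N*w)/8 = N*w/8)
(7 + 2) + E(-5, 6)*o = (7 + 2) + ((1/8)*(-5)*6)*10 = 9 - 15/4*10 = 9 - 75/2 = -57/2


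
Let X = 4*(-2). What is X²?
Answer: 64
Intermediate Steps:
X = -8
X² = (-8)² = 64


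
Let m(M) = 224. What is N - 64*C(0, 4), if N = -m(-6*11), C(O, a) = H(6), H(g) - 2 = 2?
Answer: -480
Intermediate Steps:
H(g) = 4 (H(g) = 2 + 2 = 4)
C(O, a) = 4
N = -224 (N = -1*224 = -224)
N - 64*C(0, 4) = -224 - 64*4 = -224 - 256 = -480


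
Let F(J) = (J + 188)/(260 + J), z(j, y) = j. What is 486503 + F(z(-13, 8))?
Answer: 120166416/247 ≈ 4.8650e+5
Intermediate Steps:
F(J) = (188 + J)/(260 + J)
486503 + F(z(-13, 8)) = 486503 + (188 - 13)/(260 - 13) = 486503 + 175/247 = 120166416/247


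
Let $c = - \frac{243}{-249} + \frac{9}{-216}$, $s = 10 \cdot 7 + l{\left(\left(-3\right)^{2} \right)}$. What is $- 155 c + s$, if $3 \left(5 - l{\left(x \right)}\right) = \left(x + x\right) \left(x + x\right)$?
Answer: $- \frac{354191}{1992} \approx -177.81$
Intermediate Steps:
$l{\left(x \right)} = 5 - \frac{4 x^{2}}{3}$ ($l{\left(x \right)} = 5 - \frac{\left(x + x\right) \left(x + x\right)}{3} = 5 - \frac{2 x 2 x}{3} = 5 - \frac{4 x^{2}}{3}$)
$s = -33$ ($s = 10 \cdot 7 + \left(5 - \frac{4 \left(\left(-3\right)^{2}\right)^{2}}{3}\right) = 70 + \left(5 - \frac{4 \cdot 9^{2}}{3}\right) = 70 + \left(5 - 108\right) = 70 - 103 = -33$)
$c = \frac{1861}{1992}$ ($c = \left(-243\right) \left(- \frac{1}{249}\right) + 9 \left(- \frac{1}{216}\right) = \frac{81}{83} - \frac{1}{24} = \frac{1861}{1992} \approx 0.93424$)
$- 155 c + s = \left(-155\right) \frac{1861}{1992} - 33 = - \frac{288455}{1992} - 33 = - \frac{354191}{1992}$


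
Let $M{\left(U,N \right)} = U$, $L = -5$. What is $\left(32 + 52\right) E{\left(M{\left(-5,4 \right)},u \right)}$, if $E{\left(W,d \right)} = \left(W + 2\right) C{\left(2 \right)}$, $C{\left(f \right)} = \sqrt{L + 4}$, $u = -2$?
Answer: $- 252 i \approx - 252.0 i$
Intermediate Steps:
$C{\left(f \right)} = i$ ($C{\left(f \right)} = \sqrt{-5 + 4} = \sqrt{-1} = i$)
$E{\left(W,d \right)} = i \left(2 + W\right)$ ($E{\left(W,d \right)} = \left(W + 2\right) i = \left(2 + W\right) i = i \left(2 + W\right)$)
$\left(32 + 52\right) E{\left(M{\left(-5,4 \right)},u \right)} = \left(32 + 52\right) i \left(2 - 5\right) = 84 i \left(-3\right) = 84 \left(- 3 i\right) = - 252 i$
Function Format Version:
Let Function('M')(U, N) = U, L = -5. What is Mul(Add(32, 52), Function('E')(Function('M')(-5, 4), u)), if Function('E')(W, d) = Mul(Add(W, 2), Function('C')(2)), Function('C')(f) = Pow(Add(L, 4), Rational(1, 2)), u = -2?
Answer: Mul(-252, I) ≈ Mul(-252.00, I)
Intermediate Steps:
Function('C')(f) = I (Function('C')(f) = Pow(Add(-5, 4), Rational(1, 2)) = Pow(-1, Rational(1, 2)) = I)
Function('E')(W, d) = Mul(I, Add(2, W)) (Function('E')(W, d) = Mul(Add(W, 2), I) = Mul(Add(2, W), I) = Mul(I, Add(2, W)))
Mul(Add(32, 52), Function('E')(Function('M')(-5, 4), u)) = Mul(Add(32, 52), Mul(I, Add(2, -5))) = Mul(84, Mul(I, -3)) = Mul(84, Mul(-3, I)) = Mul(-252, I)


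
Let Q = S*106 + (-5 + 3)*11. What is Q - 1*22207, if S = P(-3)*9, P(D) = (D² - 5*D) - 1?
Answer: -287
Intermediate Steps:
P(D) = -1 + D² - 5*D
S = 207 (S = (-1 + (-3)² - 5*(-3))*9 = (-1 + 9 + 15)*9 = 23*9 = 207)
Q = 21920 (Q = 207*106 + (-5 + 3)*11 = 21942 - 2*11 = 21942 - 22 = 21920)
Q - 1*22207 = 21920 - 1*22207 = 21920 - 22207 = -287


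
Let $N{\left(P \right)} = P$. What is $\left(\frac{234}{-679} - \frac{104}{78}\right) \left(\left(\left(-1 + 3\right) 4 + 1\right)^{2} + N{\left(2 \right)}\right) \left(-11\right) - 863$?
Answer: $\frac{1362703}{2037} \approx 668.98$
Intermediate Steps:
$\left(\frac{234}{-679} - \frac{104}{78}\right) \left(\left(\left(-1 + 3\right) 4 + 1\right)^{2} + N{\left(2 \right)}\right) \left(-11\right) - 863 = \left(\frac{234}{-679} - \frac{104}{78}\right) \left(\left(\left(-1 + 3\right) 4 + 1\right)^{2} + 2\right) \left(-11\right) - 863 = \left(234 \left(- \frac{1}{679}\right) - \frac{4}{3}\right) \left(\left(2 \cdot 4 + 1\right)^{2} + 2\right) \left(-11\right) - 863 = \left(- \frac{234}{679} - \frac{4}{3}\right) \left(\left(8 + 1\right)^{2} + 2\right) \left(-11\right) - 863 = - \frac{3418 \left(9^{2} + 2\right) \left(-11\right)}{2037} - 863 = - \frac{3418 \left(81 + 2\right) \left(-11\right)}{2037} - 863 = - \frac{3418 \cdot 83 \left(-11\right)}{2037} - 863 = \left(- \frac{3418}{2037}\right) \left(-913\right) - 863 = \frac{3120634}{2037} - 863 = \frac{1362703}{2037}$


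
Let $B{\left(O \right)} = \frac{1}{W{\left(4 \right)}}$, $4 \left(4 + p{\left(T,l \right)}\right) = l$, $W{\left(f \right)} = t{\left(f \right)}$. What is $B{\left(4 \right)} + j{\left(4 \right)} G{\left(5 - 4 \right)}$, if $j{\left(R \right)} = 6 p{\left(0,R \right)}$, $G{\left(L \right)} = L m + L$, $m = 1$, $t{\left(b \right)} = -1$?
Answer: $-37$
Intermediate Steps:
$W{\left(f \right)} = -1$
$p{\left(T,l \right)} = -4 + \frac{l}{4}$
$B{\left(O \right)} = -1$ ($B{\left(O \right)} = \frac{1}{-1} = -1$)
$G{\left(L \right)} = 2 L$ ($G{\left(L \right)} = L 1 + L = L + L = 2 L$)
$j{\left(R \right)} = -24 + \frac{3 R}{2}$ ($j{\left(R \right)} = 6 \left(-4 + \frac{R}{4}\right) = -24 + \frac{3 R}{2}$)
$B{\left(4 \right)} + j{\left(4 \right)} G{\left(5 - 4 \right)} = -1 + \left(-24 + \frac{3}{2} \cdot 4\right) 2 \left(5 - 4\right) = -1 + \left(-24 + 6\right) 2 \left(5 - 4\right) = -1 - 18 \cdot 2 \cdot 1 = -1 - 36 = -37$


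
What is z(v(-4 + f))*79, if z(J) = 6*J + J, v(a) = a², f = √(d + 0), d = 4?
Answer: 2212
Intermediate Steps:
f = 2 (f = √(4 + 0) = √4 = 2)
z(J) = 7*J
z(v(-4 + f))*79 = (7*(-4 + 2)²)*79 = (7*(-2)²)*79 = (7*4)*79 = 28*79 = 2212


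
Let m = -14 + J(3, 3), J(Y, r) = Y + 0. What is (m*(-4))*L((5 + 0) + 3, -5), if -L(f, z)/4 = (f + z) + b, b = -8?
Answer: 880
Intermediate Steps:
J(Y, r) = Y
m = -11 (m = -14 + 3 = -11)
L(f, z) = 32 - 4*f - 4*z (L(f, z) = -4*((f + z) - 8) = -4*(-8 + f + z) = 32 - 4*f - 4*z)
(m*(-4))*L((5 + 0) + 3, -5) = (-11*(-4))*(32 - 4*((5 + 0) + 3) - 4*(-5)) = 44*(32 - 4*(5 + 3) + 20) = 44*(32 - 4*8 + 20) = 44*(32 - 32 + 20) = 44*20 = 880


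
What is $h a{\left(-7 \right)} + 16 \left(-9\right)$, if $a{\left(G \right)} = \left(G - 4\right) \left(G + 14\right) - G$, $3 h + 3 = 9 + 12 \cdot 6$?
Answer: $-1964$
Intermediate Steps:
$h = 26$ ($h = -1 + \frac{9 + 12 \cdot 6}{3} = -1 + \frac{9 + 72}{3} = -1 + \frac{1}{3} \cdot 81 = -1 + 27 = 26$)
$a{\left(G \right)} = - G + \left(-4 + G\right) \left(14 + G\right)$ ($a{\left(G \right)} = \left(-4 + G\right) \left(14 + G\right) - G = - G + \left(-4 + G\right) \left(14 + G\right)$)
$h a{\left(-7 \right)} + 16 \left(-9\right) = 26 \left(-56 + \left(-7\right)^{2} + 9 \left(-7\right)\right) + 16 \left(-9\right) = 26 \left(-56 + 49 - 63\right) - 144 = 26 \left(-70\right) - 144 = -1820 - 144 = -1964$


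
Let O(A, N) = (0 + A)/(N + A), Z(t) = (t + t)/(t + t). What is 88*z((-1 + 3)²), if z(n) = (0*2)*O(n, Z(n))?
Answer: 0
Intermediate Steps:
Z(t) = 1 (Z(t) = (2*t)/((2*t)) = (2*t)*(1/(2*t)) = 1)
O(A, N) = A/(A + N)
z(n) = 0 (z(n) = (0*2)*(n/(n + 1)) = 0*(n/(1 + n)) = 0)
88*z((-1 + 3)²) = 88*0 = 0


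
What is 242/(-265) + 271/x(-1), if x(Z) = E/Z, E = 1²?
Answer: -72057/265 ≈ -271.91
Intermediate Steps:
E = 1
x(Z) = 1/Z
242/(-265) + 271/x(-1) = 242/(-265) + 271/(1/(-1)) = 242*(-1/265) + 271/(-1) = -242/265 + 271*(-1) = -242/265 - 271 = -72057/265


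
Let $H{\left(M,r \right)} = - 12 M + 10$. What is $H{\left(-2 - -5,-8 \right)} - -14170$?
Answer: $14144$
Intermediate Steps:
$H{\left(M,r \right)} = 10 - 12 M$
$H{\left(-2 - -5,-8 \right)} - -14170 = \left(10 - 12 \left(-2 - -5\right)\right) - -14170 = \left(10 - 12 \left(-2 + 5\right)\right) + 14170 = \left(10 - 36\right) + 14170 = -26 + 14170 = 14144$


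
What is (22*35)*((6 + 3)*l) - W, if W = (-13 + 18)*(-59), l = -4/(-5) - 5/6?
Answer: 64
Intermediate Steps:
l = -1/30 (l = -4*(-⅕) - 5*⅙ = ⅘ - ⅚ = -1/30 ≈ -0.033333)
W = -295 (W = 5*(-59) = -295)
(22*35)*((6 + 3)*l) - W = (22*35)*((6 + 3)*(-1/30)) - 1*(-295) = 770*(9*(-1/30)) + 295 = 770*(-3/10) + 295 = -231 + 295 = 64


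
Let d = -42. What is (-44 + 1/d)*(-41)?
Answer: 75809/42 ≈ 1805.0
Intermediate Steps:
(-44 + 1/d)*(-41) = (-44 + 1/(-42))*(-41) = (-44 - 1/42)*(-41) = -1849/42*(-41) = 75809/42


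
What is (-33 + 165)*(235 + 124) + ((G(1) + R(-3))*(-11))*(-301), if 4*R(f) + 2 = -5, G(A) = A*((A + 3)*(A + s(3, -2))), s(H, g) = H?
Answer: 378279/4 ≈ 94570.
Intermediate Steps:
G(A) = A*(3 + A)² (G(A) = A*((A + 3)*(A + 3)) = A*((3 + A)*(3 + A)) = A*(3 + A)²)
R(f) = -7/4 (R(f) = -½ + (¼)*(-5) = -½ - 5/4 = -7/4)
(-33 + 165)*(235 + 124) + ((G(1) + R(-3))*(-11))*(-301) = (-33 + 165)*(235 + 124) + ((1*(9 + 1² + 6*1) - 7/4)*(-11))*(-301) = 132*359 + ((1*(9 + 1 + 6) - 7/4)*(-11))*(-301) = 47388 + ((1*16 - 7/4)*(-11))*(-301) = 47388 + ((16 - 7/4)*(-11))*(-301) = 47388 + ((57/4)*(-11))*(-301) = 47388 - 627/4*(-301) = 47388 + 188727/4 = 378279/4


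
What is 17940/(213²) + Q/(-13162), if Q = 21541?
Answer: -247055783/199048926 ≈ -1.2412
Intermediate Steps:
17940/(213²) + Q/(-13162) = 17940/(213²) + 21541/(-13162) = 17940/45369 + 21541*(-1/13162) = 17940*(1/45369) - 21541/13162 = 5980/15123 - 21541/13162 = -247055783/199048926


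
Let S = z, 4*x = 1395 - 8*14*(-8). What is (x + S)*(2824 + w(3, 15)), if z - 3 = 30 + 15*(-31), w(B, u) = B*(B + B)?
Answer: 800023/2 ≈ 4.0001e+5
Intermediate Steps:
w(B, u) = 2*B**2 (w(B, u) = B*(2*B) = 2*B**2)
z = -432 (z = 3 + (30 + 15*(-31)) = 3 + (30 - 465) = 3 - 435 = -432)
x = 2291/4 (x = (1395 - 8*14*(-8))/4 = (1395 - 112*(-8))/4 = (1395 - 1*(-896))/4 = (1395 + 896)/4 = (1/4)*2291 = 2291/4 ≈ 572.75)
S = -432
(x + S)*(2824 + w(3, 15)) = (2291/4 - 432)*(2824 + 2*3**2) = 563*(2824 + 2*9)/4 = 563*(2824 + 18)/4 = (563/4)*2842 = 800023/2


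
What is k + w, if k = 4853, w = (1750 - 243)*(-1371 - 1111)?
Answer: -3735521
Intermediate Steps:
w = -3740374 (w = 1507*(-2482) = -3740374)
k + w = 4853 - 3740374 = -3735521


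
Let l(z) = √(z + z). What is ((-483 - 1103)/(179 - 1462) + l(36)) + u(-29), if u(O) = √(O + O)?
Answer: 1586/1283 + 6*√2 + I*√58 ≈ 9.7215 + 7.6158*I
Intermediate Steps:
l(z) = √2*√z (l(z) = √(2*z) = √2*√z)
u(O) = √2*√O (u(O) = √(2*O) = √2*√O)
((-483 - 1103)/(179 - 1462) + l(36)) + u(-29) = ((-483 - 1103)/(179 - 1462) + √2*√36) + √2*√(-29) = (-1586/(-1283) + √2*6) + √2*(I*√29) = (-1586*(-1/1283) + 6*√2) + I*√58 = (1586/1283 + 6*√2) + I*√58 = 1586/1283 + 6*√2 + I*√58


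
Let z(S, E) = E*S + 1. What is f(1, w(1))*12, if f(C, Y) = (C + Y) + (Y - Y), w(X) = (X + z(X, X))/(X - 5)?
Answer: 3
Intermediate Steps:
z(S, E) = 1 + E*S
w(X) = (1 + X + X**2)/(-5 + X) (w(X) = (X + (1 + X*X))/(X - 5) = (X + (1 + X**2))/(-5 + X) = (1 + X + X**2)/(-5 + X))
f(C, Y) = C + Y (f(C, Y) = (C + Y) + 0 = C + Y)
f(1, w(1))*12 = (1 + (1 + 1 + 1**2)/(-5 + 1))*12 = (1 + (1 + 1 + 1)/(-4))*12 = (1 - 1/4*3)*12 = (1 - 3/4)*12 = (1/4)*12 = 3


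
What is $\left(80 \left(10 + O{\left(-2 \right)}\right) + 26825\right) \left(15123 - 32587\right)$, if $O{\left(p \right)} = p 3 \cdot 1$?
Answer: $-474060280$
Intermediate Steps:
$O{\left(p \right)} = 3 p$ ($O{\left(p \right)} = 3 p 1 = 3 p$)
$\left(80 \left(10 + O{\left(-2 \right)}\right) + 26825\right) \left(15123 - 32587\right) = \left(80 \left(10 + 3 \left(-2\right)\right) + 26825\right) \left(15123 - 32587\right) = \left(80 \left(10 - 6\right) + 26825\right) \left(-17464\right) = \left(80 \cdot 4 + 26825\right) \left(-17464\right) = \left(320 + 26825\right) \left(-17464\right) = 27145 \left(-17464\right) = -474060280$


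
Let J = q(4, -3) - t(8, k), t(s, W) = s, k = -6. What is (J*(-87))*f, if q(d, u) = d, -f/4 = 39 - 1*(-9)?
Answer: -66816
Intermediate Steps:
f = -192 (f = -4*(39 - 1*(-9)) = -4*(39 + 9) = -4*48 = -192)
J = -4 (J = 4 - 1*8 = 4 - 8 = -4)
(J*(-87))*f = -4*(-87)*(-192) = 348*(-192) = -66816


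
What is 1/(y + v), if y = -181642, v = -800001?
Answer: -1/981643 ≈ -1.0187e-6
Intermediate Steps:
1/(y + v) = 1/(-181642 - 800001) = 1/(-981643) = -1/981643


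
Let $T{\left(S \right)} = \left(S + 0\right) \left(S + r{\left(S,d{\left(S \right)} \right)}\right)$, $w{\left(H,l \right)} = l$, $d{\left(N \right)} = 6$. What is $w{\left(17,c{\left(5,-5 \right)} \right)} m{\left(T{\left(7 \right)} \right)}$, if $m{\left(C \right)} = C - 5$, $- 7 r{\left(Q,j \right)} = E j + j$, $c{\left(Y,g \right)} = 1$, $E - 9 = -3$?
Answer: $2$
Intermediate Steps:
$E = 6$ ($E = 9 - 3 = 6$)
$r{\left(Q,j \right)} = - j$ ($r{\left(Q,j \right)} = - \frac{6 j + j}{7} = - \frac{7 j}{7} = - j$)
$T{\left(S \right)} = S \left(-6 + S\right)$ ($T{\left(S \right)} = \left(S + 0\right) \left(S - 6\right) = S \left(S - 6\right) = S \left(-6 + S\right)$)
$m{\left(C \right)} = -5 + C$ ($m{\left(C \right)} = C - 5 = -5 + C$)
$w{\left(17,c{\left(5,-5 \right)} \right)} m{\left(T{\left(7 \right)} \right)} = 1 \left(-5 + 7 \left(-6 + 7\right)\right) = 1 \left(-5 + 7 \cdot 1\right) = 1 \left(-5 + 7\right) = 1 \cdot 2 = 2$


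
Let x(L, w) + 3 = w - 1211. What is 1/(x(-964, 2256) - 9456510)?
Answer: -1/9455468 ≈ -1.0576e-7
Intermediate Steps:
x(L, w) = -1214 + w (x(L, w) = -3 + (w - 1211) = -3 + (-1211 + w) = -1214 + w)
1/(x(-964, 2256) - 9456510) = 1/((-1214 + 2256) - 9456510) = 1/(1042 - 9456510) = 1/(-9455468) = -1/9455468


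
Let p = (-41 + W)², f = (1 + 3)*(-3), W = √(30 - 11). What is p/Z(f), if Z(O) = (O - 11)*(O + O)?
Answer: (41 - √19)²/552 ≈ 2.4322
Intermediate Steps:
W = √19 ≈ 4.3589
f = -12 (f = 4*(-3) = -12)
Z(O) = 2*O*(-11 + O) (Z(O) = (-11 + O)*(2*O) = 2*O*(-11 + O))
p = (-41 + √19)² ≈ 1342.6
p/Z(f) = (41 - √19)²/((2*(-12)*(-11 - 12))) = (41 - √19)²/((2*(-12)*(-23))) = (41 - √19)²/552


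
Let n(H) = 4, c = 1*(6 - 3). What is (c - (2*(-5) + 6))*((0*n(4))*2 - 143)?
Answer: -1001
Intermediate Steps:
c = 3 (c = 1*3 = 3)
(c - (2*(-5) + 6))*((0*n(4))*2 - 143) = (3 - (2*(-5) + 6))*((0*4)*2 - 143) = (3 - (-10 + 6))*(0*2 - 143) = (3 - 1*(-4))*(0 - 143) = (3 + 4)*(-143) = 7*(-143) = -1001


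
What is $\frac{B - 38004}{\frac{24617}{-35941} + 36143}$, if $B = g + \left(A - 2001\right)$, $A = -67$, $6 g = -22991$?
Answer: $- \frac{9467686043}{7793945676} \approx -1.2147$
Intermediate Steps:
$g = - \frac{22991}{6}$ ($g = \frac{1}{6} \left(-22991\right) = - \frac{22991}{6} \approx -3831.8$)
$B = - \frac{35399}{6}$ ($B = - \frac{22991}{6} - 2068 = - \frac{35399}{6} \approx -5899.8$)
$\frac{B - 38004}{\frac{24617}{-35941} + 36143} = \frac{- \frac{35399}{6} - 38004}{\frac{24617}{-35941} + 36143} = - \frac{263423}{6 \left(24617 \left(- \frac{1}{35941}\right) + 36143\right)} = - \frac{263423}{6 \left(- \frac{24617}{35941} + 36143\right)} = - \frac{263423}{6 \cdot \frac{1298990946}{35941}} = \left(- \frac{263423}{6}\right) \frac{35941}{1298990946} = - \frac{9467686043}{7793945676}$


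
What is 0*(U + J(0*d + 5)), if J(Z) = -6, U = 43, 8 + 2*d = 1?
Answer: 0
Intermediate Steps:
d = -7/2 (d = -4 + (1/2)*1 = -4 + 1/2 = -7/2 ≈ -3.5000)
0*(U + J(0*d + 5)) = 0*(43 - 6) = 0*37 = 0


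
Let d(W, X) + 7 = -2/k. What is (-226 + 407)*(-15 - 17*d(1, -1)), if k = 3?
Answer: 62626/3 ≈ 20875.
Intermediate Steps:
d(W, X) = -23/3 (d(W, X) = -7 - 2/3 = -7 - 2*⅓ = -7 - ⅔ = -23/3)
(-226 + 407)*(-15 - 17*d(1, -1)) = (-226 + 407)*(-15 - 17*(-23/3)) = 181*(-15 + 391/3) = 181*(346/3) = 62626/3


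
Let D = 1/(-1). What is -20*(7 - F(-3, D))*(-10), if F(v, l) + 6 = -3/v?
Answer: 2400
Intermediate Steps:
D = -1
F(v, l) = -6 - 3/v
-20*(7 - F(-3, D))*(-10) = -20*(7 - (-6 - 3/(-3)))*(-10) = -20*(7 - (-6 - 3*(-1/3)))*(-10) = -20*(7 - (-6 + 1))*(-10) = -20*(7 - 1*(-5))*(-10) = -20*(7 + 5)*(-10) = -20*12*(-10) = -240*(-10) = 2400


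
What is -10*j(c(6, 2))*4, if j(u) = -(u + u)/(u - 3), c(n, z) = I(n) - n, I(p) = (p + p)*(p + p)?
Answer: 736/9 ≈ 81.778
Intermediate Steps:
I(p) = 4*p² (I(p) = (2*p)*(2*p) = 4*p²)
c(n, z) = -n + 4*n² (c(n, z) = 4*n² - n = -n + 4*n²)
j(u) = -2*u/(-3 + u)
-10*j(c(6, 2))*4 = -(-20)*6*(-1 + 4*6)/(-3 + 6*(-1 + 4*6))*4 = -(-20)*6*(-1 + 24)/(-3 + 6*(-1 + 24))*4 = -(-20)*6*23/(-3 + 6*23)*4 = -(-20)*138/(-3 + 138)*4 = -(-20)*138/135*4 = -10*(-92/45)*4 = (184/9)*4 = 736/9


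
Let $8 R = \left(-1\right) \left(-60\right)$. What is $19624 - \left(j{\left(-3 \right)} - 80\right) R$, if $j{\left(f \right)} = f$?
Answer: $\frac{40493}{2} \approx 20247.0$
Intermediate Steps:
$R = \frac{15}{2}$ ($R = \frac{\left(-1\right) \left(-60\right)}{8} = \frac{1}{8} \cdot 60 = \frac{15}{2} \approx 7.5$)
$19624 - \left(j{\left(-3 \right)} - 80\right) R = 19624 - \left(-3 - 80\right) \frac{15}{2} = 19624 - \left(-83\right) \frac{15}{2} = 19624 - - \frac{1245}{2} = 19624 + \frac{1245}{2} = \frac{40493}{2}$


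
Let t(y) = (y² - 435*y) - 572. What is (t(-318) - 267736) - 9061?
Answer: -37915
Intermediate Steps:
t(y) = -572 + y² - 435*y
(t(-318) - 267736) - 9061 = ((-572 + (-318)² - 435*(-318)) - 267736) - 9061 = ((-572 + 101124 + 138330) - 267736) - 9061 = (238882 - 267736) - 9061 = -28854 - 9061 = -37915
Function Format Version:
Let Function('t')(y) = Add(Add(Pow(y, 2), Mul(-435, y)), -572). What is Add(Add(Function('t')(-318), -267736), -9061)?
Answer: -37915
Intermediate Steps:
Function('t')(y) = Add(-572, Pow(y, 2), Mul(-435, y))
Add(Add(Function('t')(-318), -267736), -9061) = Add(Add(Add(-572, Pow(-318, 2), Mul(-435, -318)), -267736), -9061) = Add(Add(Add(-572, 101124, 138330), -267736), -9061) = Add(Add(238882, -267736), -9061) = Add(-28854, -9061) = -37915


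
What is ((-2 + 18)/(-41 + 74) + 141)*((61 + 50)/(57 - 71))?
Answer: -24679/22 ≈ -1121.8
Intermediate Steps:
((-2 + 18)/(-41 + 74) + 141)*((61 + 50)/(57 - 71)) = (16/33 + 141)*(111/(-14)) = (16*(1/33) + 141)*(111*(-1/14)) = (16/33 + 141)*(-111/14) = (4669/33)*(-111/14) = -24679/22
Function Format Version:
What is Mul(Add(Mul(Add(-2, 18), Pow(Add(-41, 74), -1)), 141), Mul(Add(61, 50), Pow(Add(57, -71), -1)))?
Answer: Rational(-24679, 22) ≈ -1121.8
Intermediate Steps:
Mul(Add(Mul(Add(-2, 18), Pow(Add(-41, 74), -1)), 141), Mul(Add(61, 50), Pow(Add(57, -71), -1))) = Mul(Add(Mul(16, Pow(33, -1)), 141), Mul(111, Pow(-14, -1))) = Mul(Add(Mul(16, Rational(1, 33)), 141), Mul(111, Rational(-1, 14))) = Mul(Add(Rational(16, 33), 141), Rational(-111, 14)) = Mul(Rational(4669, 33), Rational(-111, 14)) = Rational(-24679, 22)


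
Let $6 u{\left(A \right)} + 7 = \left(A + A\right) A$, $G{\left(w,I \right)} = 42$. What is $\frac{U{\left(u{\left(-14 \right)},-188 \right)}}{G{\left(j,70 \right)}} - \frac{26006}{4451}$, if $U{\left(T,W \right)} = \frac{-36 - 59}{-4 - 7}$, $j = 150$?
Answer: $- \frac{11591927}{2056362} \approx -5.6371$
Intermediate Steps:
$u{\left(A \right)} = - \frac{7}{6} + \frac{A^{2}}{3}$ ($u{\left(A \right)} = - \frac{7}{6} + \frac{\left(A + A\right) A}{6} = - \frac{7}{6} + \frac{2 A A}{6} = - \frac{7}{6} + \frac{2 A^{2}}{6} = - \frac{7}{6} + \frac{A^{2}}{3}$)
$U{\left(T,W \right)} = \frac{95}{11}$ ($U{\left(T,W \right)} = - \frac{95}{-11} = \left(-95\right) \left(- \frac{1}{11}\right) = \frac{95}{11}$)
$\frac{U{\left(u{\left(-14 \right)},-188 \right)}}{G{\left(j,70 \right)}} - \frac{26006}{4451} = \frac{95}{11 \cdot 42} - \frac{26006}{4451} = \frac{95}{11} \cdot \frac{1}{42} - \frac{26006}{4451} = \frac{95}{462} - \frac{26006}{4451} = - \frac{11591927}{2056362}$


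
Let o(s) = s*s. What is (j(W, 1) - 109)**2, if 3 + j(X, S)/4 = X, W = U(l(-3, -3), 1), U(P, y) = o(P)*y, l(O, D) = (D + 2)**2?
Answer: 13689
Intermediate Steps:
o(s) = s**2
l(O, D) = (2 + D)**2
U(P, y) = y*P**2 (U(P, y) = P**2*y = y*P**2)
W = 1 (W = 1*((2 - 3)**2)**2 = 1*((-1)**2)**2 = 1*1**2 = 1*1 = 1)
j(X, S) = -12 + 4*X
(j(W, 1) - 109)**2 = ((-12 + 4*1) - 109)**2 = ((-12 + 4) - 109)**2 = (-8 - 109)**2 = (-117)**2 = 13689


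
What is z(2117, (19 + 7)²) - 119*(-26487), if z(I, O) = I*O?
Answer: 4583045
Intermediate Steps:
z(2117, (19 + 7)²) - 119*(-26487) = 2117*(19 + 7)² - 119*(-26487) = 2117*26² - 1*(-3151953) = 2117*676 + 3151953 = 1431092 + 3151953 = 4583045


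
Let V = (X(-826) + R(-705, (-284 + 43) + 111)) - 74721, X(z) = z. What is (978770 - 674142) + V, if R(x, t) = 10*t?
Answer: 227781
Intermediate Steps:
V = -76847 (V = (-826 + 10*((-284 + 43) + 111)) - 74721 = (-826 + 10*(-241 + 111)) - 74721 = (-826 + 10*(-130)) - 74721 = (-826 - 1300) - 74721 = -2126 - 74721 = -76847)
(978770 - 674142) + V = (978770 - 674142) - 76847 = 304628 - 76847 = 227781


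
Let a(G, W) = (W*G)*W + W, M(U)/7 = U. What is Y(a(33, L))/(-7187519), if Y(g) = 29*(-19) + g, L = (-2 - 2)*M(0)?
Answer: 551/7187519 ≈ 7.6661e-5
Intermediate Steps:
M(U) = 7*U
L = 0 (L = (-2 - 2)*(7*0) = -4*0 = 0)
a(G, W) = W + G*W**2 (a(G, W) = (G*W)*W + W = G*W**2 + W = W + G*W**2)
Y(g) = -551 + g
Y(a(33, L))/(-7187519) = (-551 + 0*(1 + 33*0))/(-7187519) = (-551 + 0*(1 + 0))*(-1/7187519) = (-551 + 0*1)*(-1/7187519) = (-551 + 0)*(-1/7187519) = -551*(-1/7187519) = 551/7187519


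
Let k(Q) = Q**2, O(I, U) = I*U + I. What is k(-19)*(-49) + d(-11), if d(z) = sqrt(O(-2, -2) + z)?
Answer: -17689 + 3*I ≈ -17689.0 + 3.0*I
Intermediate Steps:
O(I, U) = I + I*U
d(z) = sqrt(2 + z) (d(z) = sqrt(-2*(1 - 2) + z) = sqrt(-2*(-1) + z) = sqrt(2 + z))
k(-19)*(-49) + d(-11) = (-19)**2*(-49) + sqrt(2 - 11) = 361*(-49) + sqrt(-9) = -17689 + 3*I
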